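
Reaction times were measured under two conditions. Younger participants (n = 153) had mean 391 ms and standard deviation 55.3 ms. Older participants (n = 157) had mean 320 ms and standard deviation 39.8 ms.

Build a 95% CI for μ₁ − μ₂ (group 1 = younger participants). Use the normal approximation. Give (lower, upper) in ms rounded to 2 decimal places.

Per-group SEs: s₁/√n₁ = 55.3/√153 = 4.4707, s₂/√n₂ = 39.8/√157 = 3.1764.
Unpooled SE of the difference: √(19.98715849 + 10.08951696) = 5.4842.
Margin of error = z* · SE = 1.960 × 5.4842 = 10.7490.
x̄₁ − x̄₂ = 391 − 320 = 71.0000.
CI: 71.0000 ± 10.7490 = (60.25, 81.75).

(60.25, 81.75)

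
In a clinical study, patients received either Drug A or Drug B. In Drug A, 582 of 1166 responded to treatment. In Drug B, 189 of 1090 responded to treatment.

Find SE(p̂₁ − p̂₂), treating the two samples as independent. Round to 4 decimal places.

0.0186

Sample proportions: 582/1166 = 0.4991, 189/1090 = 0.1734.
Each SE is √(p̂(1−p̂)/n): √(0.4991·0.5009/1166) = 0.01464 and √(0.1734·0.8266/1090) = 0.01147.
SE(p̂₁ − p̂₂) = √(SE₁² + SE₂²) = √(0.0002143296 + 0.0001315609) = 0.01860, since the two samples are independent.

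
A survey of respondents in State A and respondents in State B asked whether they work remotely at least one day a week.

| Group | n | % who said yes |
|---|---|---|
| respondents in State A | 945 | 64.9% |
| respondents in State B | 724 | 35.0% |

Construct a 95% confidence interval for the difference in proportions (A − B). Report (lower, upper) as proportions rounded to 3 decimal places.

(0.253, 0.345)

Each SE is √(p̂(1−p̂)/n): √(0.6490·0.3510/945) = 0.01553 and √(0.3500·0.6500/724) = 0.01773.
SE(p̂₁ − p̂₂) = √(SE₁² + SE₂²) = √(0.0002411809 + 0.0003143529) = 0.02357, since the two samples are independent.
At 95% confidence z* = 1.960; margin = 1.960 × 0.02357 = 0.04620.
The difference is 0.6490 − 0.3500 = 0.2990, so the interval is 0.2990 ± 0.04620 = (0.253, 0.345).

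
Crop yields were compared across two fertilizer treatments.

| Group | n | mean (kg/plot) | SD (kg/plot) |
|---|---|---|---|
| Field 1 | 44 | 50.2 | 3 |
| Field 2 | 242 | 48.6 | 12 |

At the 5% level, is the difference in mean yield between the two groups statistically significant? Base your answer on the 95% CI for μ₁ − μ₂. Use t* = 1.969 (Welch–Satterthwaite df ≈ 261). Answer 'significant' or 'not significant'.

Standard errors of each mean: 3/√44 = 0.4523 and 12/√242 = 0.7714.
SE(x̄₁ − x̄₂) = √(0.4523² + 0.7714²) = 0.8942 for independent samples with unequal variances.
With t* = 1.969, the margin is 1.969 × 0.8942 = 1.7607.
x̄₁ − x̄₂ = 50.2 − 48.6 = 1.6000; the interval is 1.6000 ± 1.7607 = (-0.1607, 3.3607).
The interval (-0.1607, 3.3607) contains 0, so the difference is not significant.

not significant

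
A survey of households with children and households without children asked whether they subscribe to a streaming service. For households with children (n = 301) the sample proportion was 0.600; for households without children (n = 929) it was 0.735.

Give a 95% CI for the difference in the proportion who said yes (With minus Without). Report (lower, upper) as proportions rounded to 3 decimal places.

(-0.197, -0.073)

SE₁ = √(p̂₁(1−p̂₁)/n₁) = √(0.6000·0.4000/301) = 0.02824; SE₂ = √(0.7350·0.2650/929) = 0.01448.
Independent samples: SE of the difference = √(SE₁² + SE₂²) = √(0.0007974976 + 0.0002096704) = 0.03174.
z* for 95% confidence is 1.960, so the margin of error is 1.960 × 0.03174 = 0.06221.
Point estimate p̂₁ − p̂₂ = 0.6000 − 0.7350 = -0.1350.
-0.1350 ± 0.06221 → (-0.197, -0.073).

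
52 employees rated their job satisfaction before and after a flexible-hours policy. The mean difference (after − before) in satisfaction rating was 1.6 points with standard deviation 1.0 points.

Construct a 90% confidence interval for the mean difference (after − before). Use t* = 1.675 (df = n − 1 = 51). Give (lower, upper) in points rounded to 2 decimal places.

(1.37, 1.83)

Paired design: SE = s_d/√n = 1.0/√52 = 0.1387.
t* = 1.675; margin of error = 1.675 × 0.1387 = 0.2323.
1.6 ± 0.2323 → (1.37, 1.83).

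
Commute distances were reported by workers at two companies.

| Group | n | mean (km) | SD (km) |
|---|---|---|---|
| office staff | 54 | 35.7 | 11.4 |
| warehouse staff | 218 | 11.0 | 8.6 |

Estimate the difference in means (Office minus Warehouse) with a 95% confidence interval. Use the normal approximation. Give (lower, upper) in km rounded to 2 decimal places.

(21.45, 27.95)

Per-group SEs: s₁/√n₁ = 11.4/√54 = 1.5513, s₂/√n₂ = 8.6/√218 = 0.5825.
Unpooled SE of the difference: √(2.40653169 + 0.33930625) = 1.6571.
Margin of error = z* · SE = 1.960 × 1.6571 = 3.2479.
x̄₁ − x̄₂ = 35.7 − 11.0 = 24.7000.
CI: 24.7000 ± 3.2479 = (21.45, 27.95).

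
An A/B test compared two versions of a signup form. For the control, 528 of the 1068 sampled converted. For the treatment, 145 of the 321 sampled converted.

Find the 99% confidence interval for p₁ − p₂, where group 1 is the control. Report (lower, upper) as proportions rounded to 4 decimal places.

(-0.0390, 0.1244)

First, p̂₁ = 528/1068 = 0.4944; p̂₂ = 145/321 = 0.4517.
The two standard errors are √(0.4944×0.5056/1068) = 0.01530 and √(0.4517×0.5483/321) = 0.02778.
Because the samples are independent, SE_diff = √(0.01530² + 0.02778²) = 0.03171.
Using z* = 2.576 for 99%, ME = 2.576 × 0.03171 = 0.08168.
p̂₁ − p̂₂ = 0.0427; interval 0.0427 ± 0.08168 gives (-0.0390, 0.1244).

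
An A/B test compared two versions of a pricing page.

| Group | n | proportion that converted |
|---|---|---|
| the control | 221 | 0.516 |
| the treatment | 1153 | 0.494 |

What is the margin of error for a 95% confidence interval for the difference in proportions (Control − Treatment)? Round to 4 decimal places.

Each SE is √(p̂(1−p̂)/n): √(0.5160·0.4840/221) = 0.03362 and √(0.4940·0.5060/1153) = 0.01472.
SE(p̂₁ − p̂₂) = √(SE₁² + SE₂²) = √(0.0011303044 + 0.0002166784) = 0.03670, since the two samples are independent.
At 95% confidence z* = 1.960; margin = 1.960 × 0.03670 = 0.07193.

0.0719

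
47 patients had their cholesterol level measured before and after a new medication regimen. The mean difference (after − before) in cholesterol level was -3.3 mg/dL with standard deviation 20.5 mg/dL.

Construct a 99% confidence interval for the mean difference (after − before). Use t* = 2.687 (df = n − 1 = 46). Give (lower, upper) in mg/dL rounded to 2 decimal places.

(-11.33, 4.73)

Paired design: SE = s_d/√n = 20.5/√47 = 2.9902.
t* = 2.687; margin of error = 2.687 × 2.9902 = 8.0347.
-3.3 ± 8.0347 → (-11.33, 4.73).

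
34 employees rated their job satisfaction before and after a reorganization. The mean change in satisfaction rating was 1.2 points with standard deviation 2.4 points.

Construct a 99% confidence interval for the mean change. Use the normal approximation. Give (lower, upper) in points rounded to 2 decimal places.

(0.14, 2.26)

Paired design: SE = s_d/√n = 2.4/√34 = 0.4116.
z* = 2.576; margin of error = 2.576 × 0.4116 = 1.0603.
1.2 ± 1.0603 → (0.14, 2.26).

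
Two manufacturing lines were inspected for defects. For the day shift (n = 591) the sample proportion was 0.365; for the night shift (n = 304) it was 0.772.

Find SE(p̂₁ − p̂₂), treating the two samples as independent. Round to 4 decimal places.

0.0312

SE₁ = √(p̂₁(1−p̂₁)/n₁) = √(0.3650·0.6350/591) = 0.01980; SE₂ = √(0.7720·0.2280/304) = 0.02406.
Independent samples: SE of the difference = √(SE₁² + SE₂²) = √(0.00039204 + 0.0005788836) = 0.03116.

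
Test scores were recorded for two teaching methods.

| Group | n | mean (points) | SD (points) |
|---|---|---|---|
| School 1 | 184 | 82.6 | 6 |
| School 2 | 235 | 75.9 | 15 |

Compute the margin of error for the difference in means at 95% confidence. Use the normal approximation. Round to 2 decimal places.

Standard errors of each mean: 6/√184 = 0.4423 and 15/√235 = 0.9785.
SE(x̄₁ − x̄₂) = √(0.4423² + 0.9785²) = 1.0738 for independent samples with unequal variances.
With z* = 1.960, the margin is 1.960 × 1.0738 = 2.1046.

2.10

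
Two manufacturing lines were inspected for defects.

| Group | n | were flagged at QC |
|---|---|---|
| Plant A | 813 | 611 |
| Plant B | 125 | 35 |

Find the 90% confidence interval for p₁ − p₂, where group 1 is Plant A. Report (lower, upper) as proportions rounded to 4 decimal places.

(0.4009, 0.5421)

p̂₁ = 611/813 = 0.7515 and p̂₂ = 35/125 = 0.2800.
SE₁ = √(p̂₁(1−p̂₁)/n₁) = √(0.7515·0.2485/813) = 0.01516; SE₂ = √(0.2800·0.7200/125) = 0.04016.
Independent samples: SE of the difference = √(SE₁² + SE₂²) = √(0.0002298256 + 0.0016128256) = 0.04293.
z* for 90% confidence is 1.645, so the margin of error is 1.645 × 0.04293 = 0.07062.
Point estimate p̂₁ − p̂₂ = 0.7515 − 0.2800 = 0.4715.
0.4715 ± 0.07062 → (0.4009, 0.5421).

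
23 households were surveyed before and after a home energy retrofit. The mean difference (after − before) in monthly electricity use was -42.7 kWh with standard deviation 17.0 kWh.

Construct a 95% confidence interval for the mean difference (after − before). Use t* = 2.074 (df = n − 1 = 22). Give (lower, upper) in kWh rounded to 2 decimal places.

(-50.05, -35.35)

Paired design: SE = s_d/√n = 17.0/√23 = 3.5447.
t* = 2.074; margin of error = 2.074 × 3.5447 = 7.3517.
-42.7 ± 7.3517 → (-50.05, -35.35).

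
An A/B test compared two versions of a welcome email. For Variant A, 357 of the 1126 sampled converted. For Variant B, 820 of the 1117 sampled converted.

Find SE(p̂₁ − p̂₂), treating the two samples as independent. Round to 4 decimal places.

0.0192

Sample proportions: 357/1126 = 0.3171, 820/1117 = 0.7341.
Each SE is √(p̂(1−p̂)/n): √(0.3171·0.6829/1126) = 0.01387 and √(0.7341·0.2659/1117) = 0.01322.
SE(p̂₁ − p̂₂) = √(SE₁² + SE₂²) = √(0.0001923769 + 0.0001747684) = 0.01916, since the two samples are independent.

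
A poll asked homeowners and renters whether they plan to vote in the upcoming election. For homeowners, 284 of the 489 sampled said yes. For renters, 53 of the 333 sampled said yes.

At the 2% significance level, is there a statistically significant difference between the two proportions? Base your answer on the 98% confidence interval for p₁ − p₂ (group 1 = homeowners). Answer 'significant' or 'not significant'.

First, p̂₁ = 284/489 = 0.5808; p̂₂ = 53/333 = 0.1592.
The two standard errors are √(0.5808×0.4192/489) = 0.02231 and √(0.1592×0.8408/333) = 0.02005.
Because the samples are independent, SE_diff = √(0.02231² + 0.02005²) = 0.03000.
Using z* = 2.326 for 98%, ME = 2.326 × 0.03000 = 0.06978.
p̂₁ − p̂₂ = 0.4216; interval 0.4216 ± 0.06978 gives (0.35182, 0.49138).
The interval (0.35182, 0.49138) does not contain 0, so the difference is significant.

significant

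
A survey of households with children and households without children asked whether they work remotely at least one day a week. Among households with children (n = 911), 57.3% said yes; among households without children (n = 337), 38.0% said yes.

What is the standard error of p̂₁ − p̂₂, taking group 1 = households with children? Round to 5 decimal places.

Each SE is √(p̂(1−p̂)/n): √(0.5730·0.4270/911) = 0.01639 and √(0.3800·0.6200/337) = 0.02644.
SE(p̂₁ − p̂₂) = √(SE₁² + SE₂²) = √(0.0002686321 + 0.0006990736) = 0.03111, since the two samples are independent.

0.03111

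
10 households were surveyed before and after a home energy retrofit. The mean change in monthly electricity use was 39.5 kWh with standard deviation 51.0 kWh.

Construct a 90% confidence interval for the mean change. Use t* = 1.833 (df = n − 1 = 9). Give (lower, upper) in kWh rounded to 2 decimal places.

(9.94, 69.06)

This is a matched-pairs design, so SE = s_d/√n = 51.0/√10 = 16.1276.
Margin = 1.833 × 16.1276 = 29.5619; the interval is 39.5 ± 29.5619 = (9.94, 69.06).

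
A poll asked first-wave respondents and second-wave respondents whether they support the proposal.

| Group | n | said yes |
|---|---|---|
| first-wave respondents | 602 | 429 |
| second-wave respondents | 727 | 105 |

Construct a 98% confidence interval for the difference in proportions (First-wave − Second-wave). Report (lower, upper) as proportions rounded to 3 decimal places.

First, p̂₁ = 429/602 = 0.7126; p̂₂ = 105/727 = 0.1444.
The two standard errors are √(0.7126×0.2874/602) = 0.01844 and √(0.1444×0.8556/727) = 0.01304.
Because the samples are independent, SE_diff = √(0.01844² + 0.01304²) = 0.02258.
Using z* = 2.326 for 98%, ME = 2.326 × 0.02258 = 0.05252.
p̂₁ − p̂₂ = 0.5682; interval 0.5682 ± 0.05252 gives (0.516, 0.621).

(0.516, 0.621)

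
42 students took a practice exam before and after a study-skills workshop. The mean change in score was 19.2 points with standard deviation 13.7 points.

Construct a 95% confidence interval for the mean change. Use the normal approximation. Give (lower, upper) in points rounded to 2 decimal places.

(15.06, 23.34)

This is a matched-pairs design, so SE = s_d/√n = 13.7/√42 = 2.1140.
Margin = 1.960 × 2.1140 = 4.1434; the interval is 19.2 ± 4.1434 = (15.06, 23.34).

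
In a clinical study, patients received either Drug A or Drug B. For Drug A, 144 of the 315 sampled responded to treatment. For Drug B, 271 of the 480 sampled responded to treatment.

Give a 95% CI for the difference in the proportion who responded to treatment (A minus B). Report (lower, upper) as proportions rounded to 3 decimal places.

p̂₁ = 144/315 = 0.4571 and p̂₂ = 271/480 = 0.5646.
SE₁ = √(p̂₁(1−p̂₁)/n₁) = √(0.4571·0.5429/315) = 0.02807; SE₂ = √(0.5646·0.4354/480) = 0.02263.
Independent samples: SE of the difference = √(SE₁² + SE₂²) = √(0.0007879249 + 0.0005121169) = 0.03606.
z* for 95% confidence is 1.960, so the margin of error is 1.960 × 0.03606 = 0.07068.
Point estimate p̂₁ − p̂₂ = 0.4571 − 0.5646 = -0.1075.
-0.1075 ± 0.07068 → (-0.178, -0.037).

(-0.178, -0.037)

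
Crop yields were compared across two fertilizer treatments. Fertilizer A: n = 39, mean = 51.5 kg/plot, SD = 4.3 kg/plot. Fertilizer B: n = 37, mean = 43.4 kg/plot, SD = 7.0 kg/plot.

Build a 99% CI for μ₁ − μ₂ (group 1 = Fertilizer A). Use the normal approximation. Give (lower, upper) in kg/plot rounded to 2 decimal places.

(4.65, 11.55)

Per-group SEs: s₁/√n₁ = 4.3/√39 = 0.6886, s₂/√n₂ = 7.0/√37 = 1.1508.
Unpooled SE of the difference: √(0.47416996 + 1.32434064) = 1.3411.
Margin of error = z* · SE = 2.576 × 1.3411 = 3.4547.
x̄₁ − x̄₂ = 51.5 − 43.4 = 8.1000.
CI: 8.1000 ± 3.4547 = (4.65, 11.55).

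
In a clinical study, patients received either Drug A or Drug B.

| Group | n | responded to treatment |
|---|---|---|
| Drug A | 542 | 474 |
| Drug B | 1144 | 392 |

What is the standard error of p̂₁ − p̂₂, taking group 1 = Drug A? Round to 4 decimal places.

0.0200

p̂₁ = 474/542 = 0.8745 and p̂₂ = 392/1144 = 0.3427.
SE₁ = √(p̂₁(1−p̂₁)/n₁) = √(0.8745·0.1255/542) = 0.01423; SE₂ = √(0.3427·0.6573/1144) = 0.01403.
Independent samples: SE of the difference = √(SE₁² + SE₂²) = √(0.0002024929 + 0.0001968409) = 0.01998.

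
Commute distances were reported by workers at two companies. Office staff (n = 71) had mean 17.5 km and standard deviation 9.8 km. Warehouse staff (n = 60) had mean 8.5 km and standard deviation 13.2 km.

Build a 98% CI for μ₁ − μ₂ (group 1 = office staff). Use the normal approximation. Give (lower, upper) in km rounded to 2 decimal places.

(4.20, 13.80)

Standard errors of each mean: 9.8/√71 = 1.1630 and 13.2/√60 = 1.7041.
SE(x̄₁ − x̄₂) = √(1.1630² + 1.7041²) = 2.0631 for independent samples with unequal variances.
With z* = 2.326, the margin is 2.326 × 2.0631 = 4.7988.
x̄₁ − x̄₂ = 17.5 − 8.5 = 9.0000; the interval is 9.0000 ± 4.7988 = (4.20, 13.80).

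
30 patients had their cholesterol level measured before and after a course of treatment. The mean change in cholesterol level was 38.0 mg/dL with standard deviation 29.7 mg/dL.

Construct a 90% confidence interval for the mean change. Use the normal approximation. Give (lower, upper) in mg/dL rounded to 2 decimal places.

Paired design: SE = s_d/√n = 29.7/√30 = 5.4225.
z* = 1.645; margin of error = 1.645 × 5.4225 = 8.9200.
38.0 ± 8.9200 → (29.08, 46.92).

(29.08, 46.92)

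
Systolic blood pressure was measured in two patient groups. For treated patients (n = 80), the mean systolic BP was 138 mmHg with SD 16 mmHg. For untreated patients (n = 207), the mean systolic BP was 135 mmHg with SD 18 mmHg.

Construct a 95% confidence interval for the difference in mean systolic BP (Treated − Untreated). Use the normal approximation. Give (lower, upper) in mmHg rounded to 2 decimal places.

Per-group SEs: s₁/√n₁ = 16/√80 = 1.7889, s₂/√n₂ = 18/√207 = 1.2511.
Unpooled SE of the difference: √(3.20016321 + 1.56525121) = 2.1830.
Margin of error = z* · SE = 1.960 × 2.1830 = 4.2787.
x̄₁ − x̄₂ = 138 − 135 = 3.0000.
CI: 3.0000 ± 4.2787 = (-1.28, 7.28).

(-1.28, 7.28)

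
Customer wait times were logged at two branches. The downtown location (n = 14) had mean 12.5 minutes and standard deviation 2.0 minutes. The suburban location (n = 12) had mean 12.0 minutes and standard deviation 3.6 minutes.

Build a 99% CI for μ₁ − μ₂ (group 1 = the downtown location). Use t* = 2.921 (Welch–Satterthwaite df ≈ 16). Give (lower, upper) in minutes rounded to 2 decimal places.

SE₁ = s₁/√n₁ = 2.0/√14 = 0.5345; SE₂ = 3.6/√12 = 1.0392.
Independent samples, unequal variances: SE_diff = √(SE₁² + SE₂²) = √(0.28569025 + 1.07993664) = 1.1686.
t* = 2.921, so margin of error = 2.921 × 1.1686 = 3.4135.
Difference in means = 12.5 − 12.0 = 0.5000.
0.5000 ± 3.4135 → (-2.91, 3.91).

(-2.91, 3.91)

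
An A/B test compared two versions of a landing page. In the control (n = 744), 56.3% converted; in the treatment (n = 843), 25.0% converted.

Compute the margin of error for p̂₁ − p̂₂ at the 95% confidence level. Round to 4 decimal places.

SE₁ = √(p̂₁(1−p̂₁)/n₁) = √(0.5630·0.4370/744) = 0.01818; SE₂ = √(0.2500·0.7500/843) = 0.01491.
Independent samples: SE of the difference = √(SE₁² + SE₂²) = √(0.0003305124 + 0.0002223081) = 0.02351.
z* for 95% confidence is 1.960, so the margin of error is 1.960 × 0.02351 = 0.04608.

0.0461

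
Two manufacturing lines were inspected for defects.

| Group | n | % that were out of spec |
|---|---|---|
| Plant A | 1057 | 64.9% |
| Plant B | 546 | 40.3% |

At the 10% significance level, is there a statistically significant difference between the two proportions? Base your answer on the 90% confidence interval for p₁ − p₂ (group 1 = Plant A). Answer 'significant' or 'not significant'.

significant

SE₁ = √(p̂₁(1−p̂₁)/n₁) = √(0.6490·0.3510/1057) = 0.01468; SE₂ = √(0.4030·0.5970/546) = 0.02099.
Independent samples: SE of the difference = √(SE₁² + SE₂²) = √(0.0002155024 + 0.0004405801) = 0.02561.
z* for 90% confidence is 1.645, so the margin of error is 1.645 × 0.02561 = 0.04213.
Point estimate p̂₁ − p̂₂ = 0.6490 − 0.4030 = 0.2460.
0.2460 ± 0.04213 → (0.20387, 0.28813).
The interval (0.20387, 0.28813) does not contain 0, so the difference is significant.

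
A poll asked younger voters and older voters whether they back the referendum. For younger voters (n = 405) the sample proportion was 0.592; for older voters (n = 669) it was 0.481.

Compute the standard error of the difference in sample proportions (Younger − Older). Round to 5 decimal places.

The two standard errors are √(0.5920×0.4080/405) = 0.02442 and √(0.4810×0.5190/669) = 0.01932.
Because the samples are independent, SE_diff = √(0.02442² + 0.01932²) = 0.03114.

0.03114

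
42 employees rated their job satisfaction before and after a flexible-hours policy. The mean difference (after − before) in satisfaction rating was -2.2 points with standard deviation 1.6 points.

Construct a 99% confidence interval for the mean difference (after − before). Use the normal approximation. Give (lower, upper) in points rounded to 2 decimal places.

(-2.84, -1.56)

Paired design: SE = s_d/√n = 1.6/√42 = 0.2469.
z* = 2.576; margin of error = 2.576 × 0.2469 = 0.6360.
-2.2 ± 0.6360 → (-2.84, -1.56).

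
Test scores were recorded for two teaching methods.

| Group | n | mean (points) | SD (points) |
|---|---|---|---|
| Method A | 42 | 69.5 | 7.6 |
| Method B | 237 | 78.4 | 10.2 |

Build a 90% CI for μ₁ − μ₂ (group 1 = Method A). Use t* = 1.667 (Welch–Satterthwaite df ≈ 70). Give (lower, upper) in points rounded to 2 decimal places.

SE₁ = s₁/√n₁ = 7.6/√42 = 1.1727; SE₂ = 10.2/√237 = 0.6626.
Independent samples, unequal variances: SE_diff = √(SE₁² + SE₂²) = √(1.37522529 + 0.43903876) = 1.3469.
t* = 1.667, so margin of error = 1.667 × 1.3469 = 2.2453.
Difference in means = 69.5 − 78.4 = -8.9000.
-8.9000 ± 2.2453 → (-11.15, -6.65).

(-11.15, -6.65)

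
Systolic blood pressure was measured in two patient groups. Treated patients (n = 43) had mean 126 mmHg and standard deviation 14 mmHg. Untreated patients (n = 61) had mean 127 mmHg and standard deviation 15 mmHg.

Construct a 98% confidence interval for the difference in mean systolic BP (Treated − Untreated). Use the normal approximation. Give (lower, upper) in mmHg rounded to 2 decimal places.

Per-group SEs: s₁/√n₁ = 14/√43 = 2.1350, s₂/√n₂ = 15/√61 = 1.9206.
Unpooled SE of the difference: √(4.558225 + 3.68870436) = 2.8717.
Margin of error = z* · SE = 2.326 × 2.8717 = 6.6796.
x̄₁ − x̄₂ = 126 − 127 = -1.0000.
CI: -1.0000 ± 6.6796 = (-7.68, 5.68).

(-7.68, 5.68)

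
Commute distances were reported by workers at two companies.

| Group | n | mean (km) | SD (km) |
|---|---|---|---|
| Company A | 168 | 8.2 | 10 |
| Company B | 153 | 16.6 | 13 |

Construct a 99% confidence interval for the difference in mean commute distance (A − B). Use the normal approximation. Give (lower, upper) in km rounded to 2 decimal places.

Standard errors of each mean: 10/√168 = 0.7715 and 13/√153 = 1.0510.
SE(x̄₁ − x̄₂) = √(0.7715² + 1.0510²) = 1.3038 for independent samples with unequal variances.
With z* = 2.576, the margin is 2.576 × 1.3038 = 3.3586.
x̄₁ − x̄₂ = 8.2 − 16.6 = -8.4000; the interval is -8.4000 ± 3.3586 = (-11.76, -5.04).

(-11.76, -5.04)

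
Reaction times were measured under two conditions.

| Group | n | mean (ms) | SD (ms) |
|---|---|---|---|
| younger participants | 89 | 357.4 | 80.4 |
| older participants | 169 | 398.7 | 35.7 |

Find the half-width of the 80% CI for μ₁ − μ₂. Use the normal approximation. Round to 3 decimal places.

Per-group SEs: s₁/√n₁ = 80.4/√89 = 8.5224, s₂/√n₂ = 35.7/√169 = 2.7462.
Unpooled SE of the difference: √(72.63130176 + 7.54161444) = 8.9539.
Margin of error = z* · SE = 1.282 × 8.9539 = 11.4789.

11.479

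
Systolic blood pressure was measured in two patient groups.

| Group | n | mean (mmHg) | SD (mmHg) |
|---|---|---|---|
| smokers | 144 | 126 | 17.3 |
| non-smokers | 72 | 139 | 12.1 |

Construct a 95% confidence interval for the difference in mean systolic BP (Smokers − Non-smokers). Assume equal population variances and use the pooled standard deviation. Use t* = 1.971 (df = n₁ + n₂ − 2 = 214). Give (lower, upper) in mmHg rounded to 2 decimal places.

s_p = √[((n₁−1)s₁² + (n₂−1)s₂²)/(n₁+n₂−2)] = √[(143·17.3² + 71·12.1²)/214] = 15.7660.
SE = 15.7660·√(1/144 + 1/72) = 2.2756.
With t* = 1.971, margin = 1.971 × 2.2756 = 4.4852.
x̄₁ − x̄₂ = 126 − 139 = -13.0000; interval -13.0000 ± 4.4852 = (-17.49, -8.51).

(-17.49, -8.51)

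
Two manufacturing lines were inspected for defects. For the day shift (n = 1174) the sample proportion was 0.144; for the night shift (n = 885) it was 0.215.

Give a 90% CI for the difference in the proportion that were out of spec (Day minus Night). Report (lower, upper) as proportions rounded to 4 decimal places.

(-0.0993, -0.0427)

SE₁ = √(p̂₁(1−p̂₁)/n₁) = √(0.1440·0.8560/1174) = 0.01025; SE₂ = √(0.2150·0.7850/885) = 0.01381.
Independent samples: SE of the difference = √(SE₁² + SE₂²) = √(0.0001050625 + 0.0001907161) = 0.01720.
z* for 90% confidence is 1.645, so the margin of error is 1.645 × 0.01720 = 0.02829.
Point estimate p̂₁ − p̂₂ = 0.1440 − 0.2150 = -0.0710.
-0.0710 ± 0.02829 → (-0.0993, -0.0427).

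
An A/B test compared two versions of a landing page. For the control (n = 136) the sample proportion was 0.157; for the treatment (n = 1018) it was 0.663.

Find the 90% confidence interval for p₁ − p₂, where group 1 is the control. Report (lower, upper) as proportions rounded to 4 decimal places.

The two standard errors are √(0.1570×0.8430/136) = 0.03120 and √(0.6630×0.3370/1018) = 0.01481.
Because the samples are independent, SE_diff = √(0.03120² + 0.01481²) = 0.03454.
Using z* = 1.645 for 90%, ME = 1.645 × 0.03454 = 0.05682.
p̂₁ − p̂₂ = -0.5060; interval -0.5060 ± 0.05682 gives (-0.5628, -0.4492).

(-0.5628, -0.4492)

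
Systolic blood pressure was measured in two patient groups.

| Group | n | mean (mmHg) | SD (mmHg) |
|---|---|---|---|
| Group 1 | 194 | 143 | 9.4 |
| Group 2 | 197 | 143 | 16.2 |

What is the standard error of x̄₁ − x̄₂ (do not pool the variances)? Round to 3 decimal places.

1.337

Standard errors of each mean: 9.4/√194 = 0.6749 and 16.2/√197 = 1.1542.
SE(x̄₁ − x̄₂) = √(0.6749² + 1.1542²) = 1.3370 for independent samples with unequal variances.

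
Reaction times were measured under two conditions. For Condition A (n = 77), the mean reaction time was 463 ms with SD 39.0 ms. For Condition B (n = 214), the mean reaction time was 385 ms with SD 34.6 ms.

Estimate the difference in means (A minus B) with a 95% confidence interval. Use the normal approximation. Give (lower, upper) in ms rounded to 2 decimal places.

(68.13, 87.87)

Standard errors of each mean: 39.0/√77 = 4.4445 and 34.6/√214 = 2.3652.
SE(x̄₁ − x̄₂) = √(4.4445² + 2.3652²) = 5.0347 for independent samples with unequal variances.
With z* = 1.960, the margin is 1.960 × 5.0347 = 9.8680.
x̄₁ − x̄₂ = 463 − 385 = 78.0000; the interval is 78.0000 ± 9.8680 = (68.13, 87.87).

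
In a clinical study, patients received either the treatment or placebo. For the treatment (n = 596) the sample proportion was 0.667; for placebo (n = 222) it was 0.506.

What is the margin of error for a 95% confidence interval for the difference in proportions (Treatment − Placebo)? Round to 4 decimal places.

The two standard errors are √(0.6670×0.3330/596) = 0.01930 and √(0.5060×0.4940/222) = 0.03356.
Because the samples are independent, SE_diff = √(0.01930² + 0.03356²) = 0.03871.
Using z* = 1.960 for 95%, ME = 1.960 × 0.03871 = 0.07587.

0.0759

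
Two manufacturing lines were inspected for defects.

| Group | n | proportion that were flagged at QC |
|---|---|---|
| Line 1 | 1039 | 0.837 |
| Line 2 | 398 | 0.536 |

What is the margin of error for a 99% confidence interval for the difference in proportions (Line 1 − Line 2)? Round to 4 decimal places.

0.0708

SE₁ = √(p̂₁(1−p̂₁)/n₁) = √(0.8370·0.1630/1039) = 0.01146; SE₂ = √(0.5360·0.4640/398) = 0.02500.
Independent samples: SE of the difference = √(SE₁² + SE₂²) = √(0.0001313316 + 0.000625) = 0.02750.
z* for 99% confidence is 2.576, so the margin of error is 2.576 × 0.02750 = 0.07084.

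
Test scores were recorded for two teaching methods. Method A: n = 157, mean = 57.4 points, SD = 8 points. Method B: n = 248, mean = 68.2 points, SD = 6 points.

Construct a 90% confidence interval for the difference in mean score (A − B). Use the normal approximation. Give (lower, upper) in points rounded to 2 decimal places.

Per-group SEs: s₁/√n₁ = 8/√157 = 0.6385, s₂/√n₂ = 6/√248 = 0.3810.
Unpooled SE of the difference: √(0.40768225 + 0.145161) = 0.7435.
Margin of error = z* · SE = 1.645 × 0.7435 = 1.2231.
x̄₁ − x̄₂ = 57.4 − 68.2 = -10.8000.
CI: -10.8000 ± 1.2231 = (-12.02, -9.58).

(-12.02, -9.58)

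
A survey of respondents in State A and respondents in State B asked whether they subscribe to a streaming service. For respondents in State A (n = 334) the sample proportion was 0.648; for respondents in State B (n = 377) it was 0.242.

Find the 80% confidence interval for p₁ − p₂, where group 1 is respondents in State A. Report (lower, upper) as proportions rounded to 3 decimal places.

(0.362, 0.450)

SE₁ = √(p̂₁(1−p̂₁)/n₁) = √(0.6480·0.3520/334) = 0.02613; SE₂ = √(0.2420·0.7580/377) = 0.02206.
Independent samples: SE of the difference = √(SE₁² + SE₂²) = √(0.0006827769 + 0.0004866436) = 0.03420.
z* for 80% confidence is 1.282, so the margin of error is 1.282 × 0.03420 = 0.04384.
Point estimate p̂₁ − p̂₂ = 0.6480 − 0.2420 = 0.4060.
0.4060 ± 0.04384 → (0.362, 0.450).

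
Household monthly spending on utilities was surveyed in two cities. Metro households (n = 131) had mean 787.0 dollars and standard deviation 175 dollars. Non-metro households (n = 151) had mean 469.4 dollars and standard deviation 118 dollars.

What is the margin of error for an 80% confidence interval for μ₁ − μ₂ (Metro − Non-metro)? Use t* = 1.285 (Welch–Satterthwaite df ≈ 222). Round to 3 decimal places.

SE₁ = s₁/√n₁ = 175/√131 = 15.2898; SE₂ = 118/√151 = 9.6027.
Independent samples, unequal variances: SE_diff = √(SE₁² + SE₂²) = √(233.77798404 + 92.21184729) = 18.0552.
t* = 1.285, so margin of error = 1.285 × 18.0552 = 23.2009.

23.201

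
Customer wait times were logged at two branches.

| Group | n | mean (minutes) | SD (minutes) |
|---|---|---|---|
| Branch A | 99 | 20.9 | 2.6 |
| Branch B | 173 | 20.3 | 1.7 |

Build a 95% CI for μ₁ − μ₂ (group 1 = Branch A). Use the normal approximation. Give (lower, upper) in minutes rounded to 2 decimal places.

Standard errors of each mean: 2.6/√99 = 0.2613 and 1.7/√173 = 0.1292.
SE(x̄₁ − x̄₂) = √(0.2613² + 0.1292²) = 0.2915 for independent samples with unequal variances.
With z* = 1.960, the margin is 1.960 × 0.2915 = 0.5713.
x̄₁ − x̄₂ = 20.9 − 20.3 = 0.6000; the interval is 0.6000 ± 0.5713 = (0.03, 1.17).

(0.03, 1.17)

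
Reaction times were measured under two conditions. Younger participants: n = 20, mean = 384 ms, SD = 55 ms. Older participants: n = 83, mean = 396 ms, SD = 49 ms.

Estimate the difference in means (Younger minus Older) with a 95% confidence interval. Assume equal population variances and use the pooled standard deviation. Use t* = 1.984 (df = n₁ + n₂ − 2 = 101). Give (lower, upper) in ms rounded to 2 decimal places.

s_p = √[((n₁−1)s₁² + (n₂−1)s₂²)/(n₁+n₂−2)] = √[(19·55² + 82·49²)/101] = 50.1835.
SE = 50.1835·√(1/20 + 1/83) = 12.5004.
With t* = 1.984, margin = 1.984 × 12.5004 = 24.8008.
x̄₁ − x̄₂ = 384 − 396 = -12.0000; interval -12.0000 ± 24.8008 = (-36.80, 12.80).

(-36.80, 12.80)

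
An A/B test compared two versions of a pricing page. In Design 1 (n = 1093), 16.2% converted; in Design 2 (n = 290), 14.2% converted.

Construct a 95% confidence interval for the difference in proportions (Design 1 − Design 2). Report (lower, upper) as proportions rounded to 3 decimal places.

The two standard errors are √(0.1620×0.8380/1093) = 0.01114 and √(0.1420×0.8580/290) = 0.02050.
Because the samples are independent, SE_diff = √(0.01114² + 0.02050²) = 0.02333.
Using z* = 1.960 for 95%, ME = 1.960 × 0.02333 = 0.04573.
p̂₁ − p̂₂ = 0.0200; interval 0.0200 ± 0.04573 gives (-0.026, 0.066).

(-0.026, 0.066)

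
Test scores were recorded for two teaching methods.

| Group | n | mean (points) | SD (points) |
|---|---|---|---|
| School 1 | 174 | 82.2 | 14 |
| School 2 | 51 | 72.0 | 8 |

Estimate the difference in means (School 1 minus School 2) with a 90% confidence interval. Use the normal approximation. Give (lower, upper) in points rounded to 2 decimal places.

Per-group SEs: s₁/√n₁ = 14/√174 = 1.0613, s₂/√n₂ = 8/√51 = 1.1202.
Unpooled SE of the difference: √(1.12635769 + 1.25484804) = 1.5431.
Margin of error = z* · SE = 1.645 × 1.5431 = 2.5384.
x̄₁ − x̄₂ = 82.2 − 72.0 = 10.2000.
CI: 10.2000 ± 2.5384 = (7.66, 12.74).

(7.66, 12.74)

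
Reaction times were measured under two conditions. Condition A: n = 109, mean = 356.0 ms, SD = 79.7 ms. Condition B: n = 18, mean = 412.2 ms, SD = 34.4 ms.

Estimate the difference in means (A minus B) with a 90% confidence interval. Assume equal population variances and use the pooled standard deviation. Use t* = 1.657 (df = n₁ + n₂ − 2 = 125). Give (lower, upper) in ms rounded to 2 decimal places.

(-87.89, -24.51)

Pooled variance s_p² = [108·79.7² + 17·34.4²] / (109+18−2) = 5649.1427, so s_p = 75.1608.
SE_diff = s_p·√(1/n₁ + 1/n₂) = 75.1608·√(1/109 + 1/18) = 19.1225.
t* = 1.657; margin = 1.657 × 19.1225 = 31.6860.
Difference = 356.0 − 412.2 = -56.2000.
-56.2000 ± 31.6860 → (-87.89, -24.51).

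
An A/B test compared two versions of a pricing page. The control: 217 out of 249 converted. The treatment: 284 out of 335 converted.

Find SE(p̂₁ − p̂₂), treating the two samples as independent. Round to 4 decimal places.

Sample proportions: 217/249 = 0.8715, 284/335 = 0.8478.
Each SE is √(p̂(1−p̂)/n): √(0.8715·0.1285/249) = 0.02121 and √(0.8478·0.1522/335) = 0.01963.
SE(p̂₁ − p̂₂) = √(SE₁² + SE₂²) = √(0.0004498641 + 0.0003853369) = 0.02890, since the two samples are independent.

0.0289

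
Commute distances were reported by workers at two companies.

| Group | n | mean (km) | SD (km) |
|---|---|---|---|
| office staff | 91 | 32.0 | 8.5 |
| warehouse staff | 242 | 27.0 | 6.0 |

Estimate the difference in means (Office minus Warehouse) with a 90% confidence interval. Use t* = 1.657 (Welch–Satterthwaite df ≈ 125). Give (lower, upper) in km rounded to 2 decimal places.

(3.39, 6.61)

Standard errors of each mean: 8.5/√91 = 0.8910 and 6.0/√242 = 0.3857.
SE(x̄₁ − x̄₂) = √(0.8910² + 0.3857²) = 0.9709 for independent samples with unequal variances.
With t* = 1.657, the margin is 1.657 × 0.9709 = 1.6088.
x̄₁ − x̄₂ = 32.0 − 27.0 = 5.0000; the interval is 5.0000 ± 1.6088 = (3.39, 6.61).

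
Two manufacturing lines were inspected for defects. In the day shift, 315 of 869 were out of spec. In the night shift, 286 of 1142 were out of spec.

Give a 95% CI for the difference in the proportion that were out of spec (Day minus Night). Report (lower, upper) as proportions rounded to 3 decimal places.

(0.071, 0.153)

First, p̂₁ = 315/869 = 0.3625; p̂₂ = 286/1142 = 0.2504.
The two standard errors are √(0.3625×0.6375/869) = 0.01631 and √(0.2504×0.7496/1142) = 0.01282.
Because the samples are independent, SE_diff = √(0.01631² + 0.01282²) = 0.02075.
Using z* = 1.960 for 95%, ME = 1.960 × 0.02075 = 0.04067.
p̂₁ − p̂₂ = 0.1121; interval 0.1121 ± 0.04067 gives (0.071, 0.153).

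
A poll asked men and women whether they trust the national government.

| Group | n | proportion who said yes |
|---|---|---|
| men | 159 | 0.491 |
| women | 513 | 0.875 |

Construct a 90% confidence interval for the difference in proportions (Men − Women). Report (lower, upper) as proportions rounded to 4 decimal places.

The two standard errors are √(0.4910×0.5090/159) = 0.03965 and √(0.8750×0.1250/513) = 0.01460.
Because the samples are independent, SE_diff = √(0.03965² + 0.01460²) = 0.04225.
Using z* = 1.645 for 90%, ME = 1.645 × 0.04225 = 0.06950.
p̂₁ − p̂₂ = -0.3840; interval -0.3840 ± 0.06950 gives (-0.4535, -0.3145).

(-0.4535, -0.3145)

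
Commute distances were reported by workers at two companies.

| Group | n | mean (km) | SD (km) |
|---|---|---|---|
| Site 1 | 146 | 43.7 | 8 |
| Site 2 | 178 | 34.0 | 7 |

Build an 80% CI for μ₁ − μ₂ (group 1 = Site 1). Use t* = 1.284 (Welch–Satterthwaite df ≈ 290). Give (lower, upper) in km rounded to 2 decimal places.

(8.62, 10.78)

Standard errors of each mean: 8/√146 = 0.6621 and 7/√178 = 0.5247.
SE(x̄₁ − x̄₂) = √(0.6621² + 0.5247²) = 0.8448 for independent samples with unequal variances.
With t* = 1.284, the margin is 1.284 × 0.8448 = 1.0847.
x̄₁ − x̄₂ = 43.7 − 34.0 = 9.7000; the interval is 9.7000 ± 1.0847 = (8.62, 10.78).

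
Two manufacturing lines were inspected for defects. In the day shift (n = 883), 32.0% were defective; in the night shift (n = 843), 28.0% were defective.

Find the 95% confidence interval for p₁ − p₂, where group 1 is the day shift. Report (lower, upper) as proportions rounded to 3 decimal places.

(-0.003, 0.083)

The two standard errors are √(0.3200×0.6800/883) = 0.01570 and √(0.2800×0.7200/843) = 0.01546.
Because the samples are independent, SE_diff = √(0.01570² + 0.01546²) = 0.02203.
Using z* = 1.960 for 95%, ME = 1.960 × 0.02203 = 0.04318.
p̂₁ − p̂₂ = 0.0400; interval 0.0400 ± 0.04318 gives (-0.003, 0.083).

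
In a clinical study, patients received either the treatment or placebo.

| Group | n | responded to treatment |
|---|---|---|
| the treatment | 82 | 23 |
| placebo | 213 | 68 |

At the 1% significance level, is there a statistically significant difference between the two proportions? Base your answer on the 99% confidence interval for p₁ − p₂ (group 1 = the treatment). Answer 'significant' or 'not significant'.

Sample proportions: 23/82 = 0.2805, 68/213 = 0.3192.
Each SE is √(p̂(1−p̂)/n): √(0.2805·0.7195/82) = 0.04961 and √(0.3192·0.6808/213) = 0.03194.
SE(p̂₁ − p̂₂) = √(SE₁² + SE₂²) = √(0.0024611521 + 0.0010201636) = 0.05900, since the two samples are independent.
At 99% confidence z* = 2.576; margin = 2.576 × 0.05900 = 0.15198.
The difference is 0.2805 − 0.3192 = -0.0387, so the interval is -0.0387 ± 0.15198 = (-0.19068, 0.11328).
The interval (-0.19068, 0.11328) contains 0, so the difference is not significant.

not significant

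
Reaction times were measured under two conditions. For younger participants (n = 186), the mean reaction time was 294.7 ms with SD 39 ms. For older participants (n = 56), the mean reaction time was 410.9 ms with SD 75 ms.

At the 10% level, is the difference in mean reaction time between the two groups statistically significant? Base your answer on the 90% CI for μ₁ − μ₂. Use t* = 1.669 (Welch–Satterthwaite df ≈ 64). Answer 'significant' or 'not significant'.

significant

SE₁ = s₁/√n₁ = 39/√186 = 2.8596; SE₂ = 75/√56 = 10.0223.
Independent samples, unequal variances: SE_diff = √(SE₁² + SE₂²) = √(8.17731216 + 100.44649729) = 10.4223.
t* = 1.669, so margin of error = 1.669 × 10.4223 = 17.3948.
Difference in means = 294.7 − 410.9 = -116.2000.
-116.2000 ± 17.3948 → (-133.5948, -98.8052).
The interval (-133.5948, -98.8052) does not contain 0, so the difference is significant.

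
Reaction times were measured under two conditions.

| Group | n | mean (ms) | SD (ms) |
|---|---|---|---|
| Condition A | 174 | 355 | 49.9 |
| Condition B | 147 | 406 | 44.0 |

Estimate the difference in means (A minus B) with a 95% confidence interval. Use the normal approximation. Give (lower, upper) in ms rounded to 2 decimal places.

SE₁ = s₁/√n₁ = 49.9/√174 = 3.7829; SE₂ = 44.0/√147 = 3.6291.
Independent samples, unequal variances: SE_diff = √(SE₁² + SE₂²) = √(14.31033241 + 13.17036681) = 5.2422.
z* = 1.960, so margin of error = 1.960 × 5.2422 = 10.2747.
Difference in means = 355 − 406 = -51.0000.
-51.0000 ± 10.2747 → (-61.27, -40.73).

(-61.27, -40.73)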